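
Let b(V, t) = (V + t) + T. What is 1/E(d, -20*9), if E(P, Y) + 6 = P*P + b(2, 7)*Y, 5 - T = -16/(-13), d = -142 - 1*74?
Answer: 13/576570 ≈ 2.2547e-5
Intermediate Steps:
d = -216 (d = -142 - 74 = -216)
T = 49/13 (T = 5 - (-16)/(-13) = 5 - (-16)*(-1)/13 = 5 - 1*16/13 = 5 - 16/13 = 49/13 ≈ 3.7692)
b(V, t) = 49/13 + V + t (b(V, t) = (V + t) + 49/13 = 49/13 + V + t)
E(P, Y) = -6 + P² + 166*Y/13 (E(P, Y) = -6 + (P*P + (49/13 + 2 + 7)*Y) = -6 + (P² + 166*Y/13) = -6 + P² + 166*Y/13)
1/E(d, -20*9) = 1/(-6 + (-216)² + 166*(-20*9)/13) = 1/(-6 + 46656 + (166/13)*(-180)) = 1/(-6 + 46656 - 29880/13) = 1/(576570/13) = 13/576570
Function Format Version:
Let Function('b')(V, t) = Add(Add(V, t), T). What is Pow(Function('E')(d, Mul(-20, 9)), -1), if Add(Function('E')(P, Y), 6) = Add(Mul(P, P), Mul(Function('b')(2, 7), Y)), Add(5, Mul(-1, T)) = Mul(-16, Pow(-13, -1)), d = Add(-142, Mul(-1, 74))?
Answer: Rational(13, 576570) ≈ 2.2547e-5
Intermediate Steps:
d = -216 (d = Add(-142, -74) = -216)
T = Rational(49, 13) (T = Add(5, Mul(-1, Mul(-16, Pow(-13, -1)))) = Add(5, Mul(-1, Mul(-16, Rational(-1, 13)))) = Add(5, Mul(-1, Rational(16, 13))) = Add(5, Rational(-16, 13)) = Rational(49, 13) ≈ 3.7692)
Function('b')(V, t) = Add(Rational(49, 13), V, t) (Function('b')(V, t) = Add(Add(V, t), Rational(49, 13)) = Add(Rational(49, 13), V, t))
Function('E')(P, Y) = Add(-6, Pow(P, 2), Mul(Rational(166, 13), Y)) (Function('E')(P, Y) = Add(-6, Add(Mul(P, P), Mul(Add(Rational(49, 13), 2, 7), Y))) = Add(-6, Add(Pow(P, 2), Mul(Rational(166, 13), Y))) = Add(-6, Pow(P, 2), Mul(Rational(166, 13), Y)))
Pow(Function('E')(d, Mul(-20, 9)), -1) = Pow(Add(-6, Pow(-216, 2), Mul(Rational(166, 13), Mul(-20, 9))), -1) = Pow(Add(-6, 46656, Mul(Rational(166, 13), -180)), -1) = Pow(Add(-6, 46656, Rational(-29880, 13)), -1) = Pow(Rational(576570, 13), -1) = Rational(13, 576570)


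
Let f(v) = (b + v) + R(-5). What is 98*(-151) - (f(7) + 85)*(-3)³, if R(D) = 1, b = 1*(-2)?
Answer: -12341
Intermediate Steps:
b = -2
f(v) = -1 + v (f(v) = (-2 + v) + 1 = -1 + v)
98*(-151) - (f(7) + 85)*(-3)³ = 98*(-151) - ((-1 + 7) + 85)*(-3)³ = -14798 - (6 + 85)*(-27) = -14798 - 91*(-27) = -14798 - 1*(-2457) = -14798 + 2457 = -12341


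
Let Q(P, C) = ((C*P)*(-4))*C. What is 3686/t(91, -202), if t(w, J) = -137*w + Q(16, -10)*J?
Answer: 3686/1280333 ≈ 0.0028789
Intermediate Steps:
Q(P, C) = -4*P*C² (Q(P, C) = (-4*C*P)*C = -4*P*C²)
t(w, J) = -6400*J - 137*w (t(w, J) = -137*w + (-4*16*(-10)²)*J = -137*w + (-4*16*100)*J = -137*w - 6400*J = -6400*J - 137*w)
3686/t(91, -202) = 3686/(-6400*(-202) - 137*91) = 3686/(1292800 - 12467) = 3686/1280333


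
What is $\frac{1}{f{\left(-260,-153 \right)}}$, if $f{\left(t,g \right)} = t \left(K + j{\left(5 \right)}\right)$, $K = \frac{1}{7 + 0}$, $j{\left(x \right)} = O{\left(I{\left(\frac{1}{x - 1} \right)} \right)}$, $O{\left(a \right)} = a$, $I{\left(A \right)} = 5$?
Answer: $- \frac{7}{9360} \approx -0.00074786$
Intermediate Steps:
$j{\left(x \right)} = 5$
$K = \frac{1}{7} \approx 0.14286$
$f{\left(t,g \right)} = \frac{36 t}{7}$ ($f{\left(t,g \right)} = t \left(\frac{1}{7} + 5\right) = t \frac{36}{7} = \frac{36 t}{7}$)
$\frac{1}{f{\left(-260,-153 \right)}} = \frac{1}{\frac{36}{7} \left(-260\right)} = \frac{1}{- \frac{9360}{7}} = - \frac{7}{9360}$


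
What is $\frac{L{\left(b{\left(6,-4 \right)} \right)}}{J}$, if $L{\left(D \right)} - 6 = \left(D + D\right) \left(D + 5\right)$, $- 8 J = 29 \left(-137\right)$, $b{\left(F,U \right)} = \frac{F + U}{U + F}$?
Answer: $\frac{144}{3973} \approx 0.036245$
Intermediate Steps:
$b{\left(F,U \right)} = 1$ ($b{\left(F,U \right)} = \frac{F + U}{F + U} = 1$)
$J = \frac{3973}{8}$ ($J = - \frac{29 \left(-137\right)}{8} = \left(- \frac{1}{8}\right) \left(-3973\right) = \frac{3973}{8} \approx 496.63$)
$L{\left(D \right)} = 6 + 2 D \left(5 + D\right)$ ($L{\left(D \right)} = 6 + \left(D + D\right) \left(D + 5\right) = 6 + 2 D \left(5 + D\right)$)
$\frac{L{\left(b{\left(6,-4 \right)} \right)}}{J} = \frac{6 + 2 \cdot 1^{2} + 10 \cdot 1}{\frac{3973}{8}} = \left(6 + 2 \cdot 1 + 10\right) \frac{8}{3973} = \left(6 + 2 + 10\right) \frac{8}{3973} = 18 \cdot \frac{8}{3973} = \frac{144}{3973}$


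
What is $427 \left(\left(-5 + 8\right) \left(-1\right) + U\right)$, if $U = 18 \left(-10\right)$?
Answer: $-78141$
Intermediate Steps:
$U = -180$
$427 \left(\left(-5 + 8\right) \left(-1\right) + U\right) = 427 \left(\left(-5 + 8\right) \left(-1\right) - 180\right) = 427 \left(3 \left(-1\right) - 180\right) = 427 \left(-3 - 180\right) = 427 \left(-183\right) = -78141$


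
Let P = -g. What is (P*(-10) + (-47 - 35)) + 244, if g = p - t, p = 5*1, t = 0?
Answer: 212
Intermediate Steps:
p = 5
g = 5 (g = 5 - 1*0 = 5 + 0 = 5)
P = -5 (P = -1*5 = -5)
(P*(-10) + (-47 - 35)) + 244 = (-5*(-10) + (-47 - 35)) + 244 = (50 - 82) + 244 = -32 + 244 = 212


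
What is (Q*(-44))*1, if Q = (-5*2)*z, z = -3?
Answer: -1320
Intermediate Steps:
Q = 30 (Q = -5*2*(-3) = -10*(-3) = 30)
(Q*(-44))*1 = (30*(-44))*1 = -1320*1 = -1320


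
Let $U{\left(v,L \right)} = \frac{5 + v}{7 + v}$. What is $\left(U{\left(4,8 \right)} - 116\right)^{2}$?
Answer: $\frac{1605289}{121} \approx 13267.0$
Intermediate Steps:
$U{\left(v,L \right)} = \frac{5 + v}{7 + v}$
$\left(U{\left(4,8 \right)} - 116\right)^{2} = \left(\frac{5 + 4}{7 + 4} - 116\right)^{2} = \left(\frac{1}{11} \cdot 9 - 116\right)^{2} = \left(\frac{9}{11} - 116\right)^{2} = \left(- \frac{1267}{11}\right)^{2} = \frac{1605289}{121}$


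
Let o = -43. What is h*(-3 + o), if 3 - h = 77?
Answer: 3404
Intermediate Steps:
h = -74 (h = 3 - 1*77 = 3 - 77 = -74)
h*(-3 + o) = -74*(-3 - 43) = -74*(-46) = 3404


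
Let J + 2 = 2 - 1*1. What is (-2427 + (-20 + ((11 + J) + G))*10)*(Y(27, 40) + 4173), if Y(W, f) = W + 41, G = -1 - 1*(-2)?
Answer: -10674597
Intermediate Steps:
J = -1 (J = -2 + (2 - 1*1) = -2 + (2 - 1) = -2 + 1 = -1)
G = 1 (G = -1 + 2 = 1)
Y(W, f) = 41 + W
(-2427 + (-20 + ((11 + J) + G))*10)*(Y(27, 40) + 4173) = (-2427 + (-20 + ((11 - 1) + 1))*10)*((41 + 27) + 4173) = (-2427 + (-20 + (10 + 1))*10)*(68 + 4173) = (-2427 + (-20 + 11)*10)*4241 = (-2427 - 9*10)*4241 = (-2427 - 90)*4241 = -2517*4241 = -10674597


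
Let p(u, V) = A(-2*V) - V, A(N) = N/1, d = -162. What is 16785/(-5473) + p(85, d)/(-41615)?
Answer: -701167653/227758895 ≈ -3.0786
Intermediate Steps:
A(N) = N (A(N) = N*1 = N)
p(u, V) = -3*V (p(u, V) = -2*V - V = -3*V)
16785/(-5473) + p(85, d)/(-41615) = 16785/(-5473) - 3*(-162)/(-41615) = 16785*(-1/5473) + 486*(-1/41615) = -16785/5473 - 486/41615 = -701167653/227758895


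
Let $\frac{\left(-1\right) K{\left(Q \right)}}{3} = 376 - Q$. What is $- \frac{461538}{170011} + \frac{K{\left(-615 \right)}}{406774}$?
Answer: $- \frac{188247101115}{69156054514} \approx -2.7221$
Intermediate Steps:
$K{\left(Q \right)} = -1128 + 3 Q$ ($K{\left(Q \right)} = - 3 \left(376 - Q\right) = -1128 + 3 Q$)
$- \frac{461538}{170011} + \frac{K{\left(-615 \right)}}{406774} = - \frac{461538}{170011} + \frac{-1128 + 3 \left(-615\right)}{406774} = \left(-461538\right) \frac{1}{170011} + \left(-1128 - 1845\right) \frac{1}{406774} = - \frac{461538}{170011} - \frac{2973}{406774} = - \frac{188247101115}{69156054514}$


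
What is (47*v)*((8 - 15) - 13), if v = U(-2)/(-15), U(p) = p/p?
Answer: 188/3 ≈ 62.667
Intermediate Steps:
U(p) = 1
v = -1/15 (v = 1/(-15) = 1*(-1/15) = -1/15 ≈ -0.066667)
(47*v)*((8 - 15) - 13) = (47*(-1/15))*((8 - 15) - 13) = -47*(-7 - 13)/15 = -47/15*(-20) = 188/3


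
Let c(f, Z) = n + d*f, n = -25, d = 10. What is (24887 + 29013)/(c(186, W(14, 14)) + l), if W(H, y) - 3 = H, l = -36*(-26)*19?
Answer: 53900/19619 ≈ 2.7473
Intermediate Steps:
l = 17784 (l = 936*19 = 17784)
W(H, y) = 3 + H
c(f, Z) = -25 + 10*f
(24887 + 29013)/(c(186, W(14, 14)) + l) = (24887 + 29013)/((-25 + 10*186) + 17784) = 53900/((-25 + 1860) + 17784) = 53900/(1835 + 17784) = 53900/19619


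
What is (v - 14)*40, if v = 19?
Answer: 200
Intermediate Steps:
(v - 14)*40 = (19 - 14)*40 = 5*40 = 200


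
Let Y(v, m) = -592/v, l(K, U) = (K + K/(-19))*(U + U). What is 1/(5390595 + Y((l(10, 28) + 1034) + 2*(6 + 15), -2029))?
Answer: 7631/41135627633 ≈ 1.8551e-7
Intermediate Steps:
l(K, U) = 36*K*U/19 (l(K, U) = (K + K*(-1/19))*(2*U) = (K - K/19)*(2*U) = (18*K/19)*(2*U) = 36*K*U/19)
1/(5390595 + Y((l(10, 28) + 1034) + 2*(6 + 15), -2029)) = 1/(5390595 - 592/(((36/19)*10*28 + 1034) + 2*(6 + 15))) = 1/(5390595 - 592/((10080/19 + 1034) + 2*21)) = 1/(5390595 - 592/(29726/19 + 42)) = 1/(5390595 - 592/30524/19) = 1/(5390595 - 592*19/30524) = 1/(5390595 - 2812/7631) = 1/(41135627633/7631) = 7631/41135627633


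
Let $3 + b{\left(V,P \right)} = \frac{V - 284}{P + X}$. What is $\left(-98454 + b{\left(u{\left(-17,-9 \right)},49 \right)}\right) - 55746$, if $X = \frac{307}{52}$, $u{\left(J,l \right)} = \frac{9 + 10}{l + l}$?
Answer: $- \frac{3962379491}{25695} \approx -1.5421 \cdot 10^{5}$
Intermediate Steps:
$u{\left(J,l \right)} = \frac{19}{2 l}$
$X = \frac{307}{52}$ ($X = 307 \cdot \frac{1}{52} = \frac{307}{52} \approx 5.9038$)
$b{\left(V,P \right)} = -3 + \frac{-284 + V}{\frac{307}{52} + P}$ ($b{\left(V,P \right)} = -3 + \frac{V - 284}{P + \frac{307}{52}} = -3 + \frac{-284 + V}{\frac{307}{52} + P}$)
$\left(-98454 + b{\left(u{\left(-17,-9 \right)},49 \right)}\right) - 55746 = \left(-98454 + \frac{-15689 - 7644 + 52 \frac{19}{2 \left(-9\right)}}{307 + 52 \cdot 49}\right) - 55746 = \left(-98454 + \frac{-15689 - 7644 + 52 \cdot \frac{19}{2} \left(- \frac{1}{9}\right)}{307 + 2548}\right) - 55746 = \left(-98454 + \frac{-15689 - 7644 + 52 \left(- \frac{19}{18}\right)}{2855}\right) - 55746 = \left(-98454 + \frac{-15689 - 7644 - \frac{494}{9}}{2855}\right) - 55746 = \left(-98454 + \frac{1}{2855} \left(- \frac{210491}{9}\right)\right) - 55746 = \left(-98454 - \frac{210491}{25695}\right) - 55746 = - \frac{2529986021}{25695} - 55746 = - \frac{3962379491}{25695}$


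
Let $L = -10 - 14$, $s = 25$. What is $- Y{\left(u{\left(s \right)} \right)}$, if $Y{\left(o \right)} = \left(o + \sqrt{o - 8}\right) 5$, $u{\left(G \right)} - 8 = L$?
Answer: $80 - 10 i \sqrt{6} \approx 80.0 - 24.495 i$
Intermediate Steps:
$L = -24$ ($L = -10 - 14 = -24$)
$u{\left(G \right)} = -16$ ($u{\left(G \right)} = 8 - 24 = -16$)
$Y{\left(o \right)} = 5 o + 5 \sqrt{-8 + o}$ ($Y{\left(o \right)} = \left(o + \sqrt{-8 + o}\right) 5 = 5 o + 5 \sqrt{-8 + o}$)
$- Y{\left(u{\left(s \right)} \right)} = - (5 \left(-16\right) + 5 \sqrt{-8 - 16}) = - (-80 + 5 \sqrt{-24}) = - (-80 + 5 \cdot 2 i \sqrt{6}) = - (-80 + 10 i \sqrt{6}) = 80 - 10 i \sqrt{6}$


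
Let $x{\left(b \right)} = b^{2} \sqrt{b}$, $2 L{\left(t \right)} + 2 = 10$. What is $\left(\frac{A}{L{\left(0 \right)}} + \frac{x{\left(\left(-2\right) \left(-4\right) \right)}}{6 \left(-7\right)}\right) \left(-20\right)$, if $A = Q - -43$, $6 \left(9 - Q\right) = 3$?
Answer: $- \frac{515}{2} + \frac{1280 \sqrt{2}}{21} \approx -171.3$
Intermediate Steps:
$Q = \frac{17}{2}$ ($Q = 9 - \frac{1}{2} = \frac{17}{2} \approx 8.5$)
$L{\left(t \right)} = 4$ ($L{\left(t \right)} = -1 + \frac{1}{2} \cdot 10 = -1 + 5 = 4$)
$x{\left(b \right)} = b^{\frac{5}{2}}$
$A = \frac{103}{2}$ ($A = \frac{17}{2} - -43 = \frac{17}{2} + 43 = \frac{103}{2} \approx 51.5$)
$\left(\frac{A}{L{\left(0 \right)}} + \frac{x{\left(\left(-2\right) \left(-4\right) \right)}}{6 \left(-7\right)}\right) \left(-20\right) = \left(\frac{103}{2 \cdot 4} + \frac{\left(\left(-2\right) \left(-4\right)\right)^{\frac{5}{2}}}{6 \left(-7\right)}\right) \left(-20\right) = \left(\frac{103}{2} \cdot \frac{1}{4} + \frac{8^{\frac{5}{2}}}{-42}\right) \left(-20\right) = \left(\frac{103}{8} + 128 \sqrt{2} \left(- \frac{1}{42}\right)\right) \left(-20\right) = \left(\frac{103}{8} - \frac{64 \sqrt{2}}{21}\right) \left(-20\right) = - \frac{515}{2} + \frac{1280 \sqrt{2}}{21}$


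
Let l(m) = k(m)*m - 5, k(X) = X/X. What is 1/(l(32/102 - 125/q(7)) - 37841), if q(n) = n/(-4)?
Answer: -357/13485410 ≈ -2.6473e-5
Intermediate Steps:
k(X) = 1
q(n) = -n/4 (q(n) = n*(-¼) = -n/4)
l(m) = -5 + m (l(m) = 1*m - 5 = m - 5 = -5 + m)
1/(l(32/102 - 125/q(7)) - 37841) = 1/((-5 + (32/102 - 125/((-¼*7)))) - 37841) = 1/((-5 + (32*(1/102) - 125/(-7/4))) - 37841) = 1/((-5 + (16/51 - 125*(-4/7))) - 37841) = 1/((-5 + (16/51 + 500/7)) - 37841) = 1/((-5 + 25612/357) - 37841) = 1/(23827/357 - 37841) = 1/(-13485410/357) = -357/13485410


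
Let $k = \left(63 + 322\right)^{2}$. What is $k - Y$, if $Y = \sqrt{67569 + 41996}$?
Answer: $148225 - \sqrt{109565} \approx 1.4789 \cdot 10^{5}$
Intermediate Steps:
$k = 148225$ ($k = 385^{2} = 148225$)
$Y = \sqrt{109565} \approx 331.01$
$k - Y = 148225 - \sqrt{109565}$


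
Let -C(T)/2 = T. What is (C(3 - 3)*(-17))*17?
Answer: 0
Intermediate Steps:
C(T) = -2*T
(C(3 - 3)*(-17))*17 = (-2*(3 - 3)*(-17))*17 = (-2*0*(-17))*17 = (0*(-17))*17 = 0*17 = 0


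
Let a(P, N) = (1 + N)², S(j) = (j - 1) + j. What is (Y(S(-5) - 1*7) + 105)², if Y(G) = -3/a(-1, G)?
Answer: 920636964/83521 ≈ 11023.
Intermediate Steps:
S(j) = -1 + 2*j (S(j) = (-1 + j) + j = -1 + 2*j)
Y(G) = -3/(1 + G)²
(Y(S(-5) - 1*7) + 105)² = (-3/(1 + ((-1 + 2*(-5)) - 1*7))² + 105)² = (-3/(1 + ((-1 - 10) - 7))² + 105)² = (-3/(1 + (-11 - 7))² + 105)² = (-3/(1 - 18)² + 105)² = (-3/(-17)² + 105)² = (-3*1/289 + 105)² = (-3/289 + 105)² = (30342/289)² = 920636964/83521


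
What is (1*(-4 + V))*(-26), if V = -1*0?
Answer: 104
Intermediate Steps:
V = 0
(1*(-4 + V))*(-26) = (1*(-4 + 0))*(-26) = (1*(-4))*(-26) = -4*(-26) = 104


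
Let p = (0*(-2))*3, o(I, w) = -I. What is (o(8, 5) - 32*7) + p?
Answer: -232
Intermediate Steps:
p = 0 (p = 0*3 = 0)
(o(8, 5) - 32*7) + p = (-1*8 - 32*7) + 0 = (-8 - 224) + 0 = -232 + 0 = -232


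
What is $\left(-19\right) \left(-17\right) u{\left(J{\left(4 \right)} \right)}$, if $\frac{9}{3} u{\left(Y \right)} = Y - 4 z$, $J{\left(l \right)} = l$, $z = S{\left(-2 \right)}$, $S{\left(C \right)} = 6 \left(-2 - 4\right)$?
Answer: $\frac{47804}{3} \approx 15935.0$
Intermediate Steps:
$S{\left(C \right)} = -36$ ($S{\left(C \right)} = 6 \left(-6\right) = -36$)
$z = -36$
$u{\left(Y \right)} = 48 + \frac{Y}{3}$ ($u{\left(Y \right)} = \frac{Y - -144}{3} = \frac{Y + 144}{3} = \frac{144 + Y}{3} = 48 + \frac{Y}{3}$)
$\left(-19\right) \left(-17\right) u{\left(J{\left(4 \right)} \right)} = \left(-19\right) \left(-17\right) \left(48 + \frac{1}{3} \cdot 4\right) = 323 \left(48 + \frac{4}{3}\right) = 323 \cdot \frac{148}{3} = \frac{47804}{3}$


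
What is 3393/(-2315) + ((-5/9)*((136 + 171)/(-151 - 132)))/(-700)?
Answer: -242117329/165096540 ≈ -1.4665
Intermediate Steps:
3393/(-2315) + ((-5/9)*((136 + 171)/(-151 - 132)))/(-700) = 3393*(-1/2315) + ((-5*⅑)*(307/(-283)))*(-1/700) = -3393/2315 - 1535*(-1)/(9*283)*(-1/700) = -3393/2315 - 5/9*(-307/283)*(-1/700) = -3393/2315 + (1535/2547)*(-1/700) = -3393/2315 - 307/356580 = -242117329/165096540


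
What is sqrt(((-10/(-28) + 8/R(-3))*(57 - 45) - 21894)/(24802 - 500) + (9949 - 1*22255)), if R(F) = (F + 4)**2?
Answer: 2*I*sqrt(22259155775010)/85057 ≈ 110.94*I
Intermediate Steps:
R(F) = (4 + F)**2
sqrt(((-10/(-28) + 8/R(-3))*(57 - 45) - 21894)/(24802 - 500) + (9949 - 1*22255)) = sqrt(((-10/(-28) + 8/((4 - 3)**2))*(57 - 45) - 21894)/(24802 - 500) + (9949 - 1*22255)) = sqrt(((-10*(-1/28) + 8/(1**2))*12 - 21894)/24302 + (9949 - 22255)) = sqrt(((5/14 + 8/1)*12 - 21894)*(1/24302) - 12306) = sqrt(((5/14 + 8*1)*12 - 21894)*(1/24302) - 12306) = sqrt(((5/14 + 8)*12 - 21894)*(1/24302) - 12306) = sqrt(((117/14)*12 - 21894)*(1/24302) - 12306) = sqrt((702/7 - 21894)*(1/24302) - 12306) = sqrt(-152556/7*1/24302 - 12306) = sqrt(-76278/85057 - 12306) = sqrt(-1046787720/85057) = 2*I*sqrt(22259155775010)/85057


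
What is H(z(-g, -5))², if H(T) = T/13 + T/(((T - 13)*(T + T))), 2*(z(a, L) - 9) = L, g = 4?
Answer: 121/676 ≈ 0.17899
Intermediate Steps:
z(a, L) = 9 + L/2
H(T) = 1/(2*(-13 + T)) + T/13 (H(T) = T*(1/13) + T/(((-13 + T)*(2*T))) = T/13 + T/((2*T*(-13 + T))) = T/13 + T*(1/(2*T*(-13 + T))) = T/13 + 1/(2*(-13 + T)) = 1/(2*(-13 + T)) + T/13)
H(z(-g, -5))² = ((½ - (9 + (½)*(-5)) + (9 + (½)*(-5))²/13)/(-13 + (9 + (½)*(-5))))² = ((½ - (9 - 5/2) + (9 - 5/2)²/13)/(-13 + (9 - 5/2)))² = ((½ - 1*13/2 + (13/2)²/13)/(-13 + 13/2))² = ((½ - 13/2 + (1/13)*(169/4))/(-13/2))² = (-2*(½ - 13/2 + 13/4)/13)² = (-2/13*(-11/4))² = (11/26)² = 121/676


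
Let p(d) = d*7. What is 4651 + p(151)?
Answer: 5708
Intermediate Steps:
p(d) = 7*d
4651 + p(151) = 4651 + 7*151 = 4651 + 1057 = 5708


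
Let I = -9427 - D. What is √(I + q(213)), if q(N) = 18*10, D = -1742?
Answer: I*√7505 ≈ 86.631*I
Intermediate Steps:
q(N) = 180
I = -7685 (I = -9427 - 1*(-1742) = -9427 + 1742 = -7685)
√(I + q(213)) = √(-7685 + 180) = √(-7505) = I*√7505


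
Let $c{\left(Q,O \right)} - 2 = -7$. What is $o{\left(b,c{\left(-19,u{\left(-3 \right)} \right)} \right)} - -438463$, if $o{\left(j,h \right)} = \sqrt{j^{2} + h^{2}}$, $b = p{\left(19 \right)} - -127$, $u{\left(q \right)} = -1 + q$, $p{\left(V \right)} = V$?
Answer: $438463 + \sqrt{21341} \approx 4.3861 \cdot 10^{5}$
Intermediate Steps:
$c{\left(Q,O \right)} = -5$ ($c{\left(Q,O \right)} = 2 - 7 = -5$)
$b = 146$ ($b = 19 - -127 = 19 + 127 = 146$)
$o{\left(j,h \right)} = \sqrt{h^{2} + j^{2}}$
$o{\left(b,c{\left(-19,u{\left(-3 \right)} \right)} \right)} - -438463 = \sqrt{\left(-5\right)^{2} + 146^{2}} - -438463 = \sqrt{25 + 21316} + 438463 = \sqrt{21341} + 438463 = 438463 + \sqrt{21341}$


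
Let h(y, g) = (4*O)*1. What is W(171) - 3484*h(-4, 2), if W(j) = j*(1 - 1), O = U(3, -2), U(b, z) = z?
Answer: 27872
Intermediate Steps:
O = -2
W(j) = 0 (W(j) = j*0 = 0)
h(y, g) = -8 (h(y, g) = (4*(-2))*1 = -8*1 = -8)
W(171) - 3484*h(-4, 2) = 0 - 3484*(-8) = 0 + 27872 = 27872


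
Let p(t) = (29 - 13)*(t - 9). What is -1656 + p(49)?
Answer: -1016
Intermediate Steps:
p(t) = -144 + 16*t (p(t) = 16*(-9 + t) = -144 + 16*t)
-1656 + p(49) = -1656 + (-144 + 16*49) = -1656 + (-144 + 784) = -1656 + 640 = -1016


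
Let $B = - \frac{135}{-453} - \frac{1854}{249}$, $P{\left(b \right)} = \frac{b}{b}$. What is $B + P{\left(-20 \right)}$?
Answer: $- \frac{77050}{12533} \approx -6.1478$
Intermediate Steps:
$P{\left(b \right)} = 1$
$B = - \frac{89583}{12533}$ ($B = \left(-135\right) \left(- \frac{1}{453}\right) - \frac{618}{83} = \frac{45}{151} - \frac{618}{83} = - \frac{89583}{12533} \approx -7.1478$)
$B + P{\left(-20 \right)} = - \frac{89583}{12533} + 1 = - \frac{77050}{12533}$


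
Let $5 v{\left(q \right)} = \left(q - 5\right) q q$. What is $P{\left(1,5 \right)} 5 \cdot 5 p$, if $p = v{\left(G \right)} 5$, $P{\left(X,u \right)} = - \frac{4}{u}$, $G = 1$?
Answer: $80$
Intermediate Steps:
$v{\left(q \right)} = \frac{q^{2} \left(-5 + q\right)}{5}$ ($v{\left(q \right)} = \frac{\left(q - 5\right) q q}{5} = \frac{\left(-5 + q\right) q q}{5} = \frac{q \left(-5 + q\right) q}{5} = \frac{q^{2} \left(-5 + q\right)}{5}$)
$p = -4$ ($p = \frac{1^{2} \left(-5 + 1\right)}{5} \cdot 5 = \frac{1}{5} \cdot 1 \left(-4\right) 5 = \left(- \frac{4}{5}\right) 5 = -4$)
$P{\left(1,5 \right)} 5 \cdot 5 p = - \frac{4}{5} \cdot 5 \cdot 5 \left(-4\right) = \left(-4\right) \frac{1}{5} \cdot 5 \cdot 5 \left(-4\right) = \left(- \frac{4}{5}\right) 5 \cdot 5 \left(-4\right) = \left(-4\right) 5 \left(-4\right) = \left(-20\right) \left(-4\right) = 80$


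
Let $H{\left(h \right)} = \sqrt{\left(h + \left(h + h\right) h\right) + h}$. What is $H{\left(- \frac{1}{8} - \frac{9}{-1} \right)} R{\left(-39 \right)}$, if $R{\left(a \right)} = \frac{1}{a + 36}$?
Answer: $- \frac{\sqrt{11218}}{24} \approx -4.4131$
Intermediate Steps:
$R{\left(a \right)} = \frac{1}{36 + a}$
$H{\left(h \right)} = \sqrt{2 h + 2 h^{2}}$ ($H{\left(h \right)} = \sqrt{\left(h + 2 h h\right) + h} = \sqrt{\left(h + 2 h^{2}\right) + h} = \sqrt{2 h + 2 h^{2}}$)
$H{\left(- \frac{1}{8} - \frac{9}{-1} \right)} R{\left(-39 \right)} = \frac{\sqrt{2} \sqrt{\left(- \frac{1}{8} - \frac{9}{-1}\right) \left(1 - \left(\frac{1}{8} - 9\right)\right)}}{36 - 39} = \frac{\sqrt{2} \sqrt{\left(\left(-1\right) \frac{1}{8} - -9\right) \left(1 - - \frac{71}{8}\right)}}{-3} = \sqrt{2} \sqrt{\left(- \frac{1}{8} + 9\right) \left(1 + \left(- \frac{1}{8} + 9\right)\right)} \left(- \frac{1}{3}\right) = \sqrt{2} \sqrt{\frac{71 \left(1 + \frac{71}{8}\right)}{8}} \left(- \frac{1}{3}\right) = \sqrt{2} \sqrt{\frac{71}{8} \cdot \frac{79}{8}} \left(- \frac{1}{3}\right) = \sqrt{2} \sqrt{\frac{5609}{64}} \left(- \frac{1}{3}\right) = \sqrt{2} \frac{\sqrt{5609}}{8} \left(- \frac{1}{3}\right) = \frac{\sqrt{11218}}{8} \left(- \frac{1}{3}\right) = - \frac{\sqrt{11218}}{24}$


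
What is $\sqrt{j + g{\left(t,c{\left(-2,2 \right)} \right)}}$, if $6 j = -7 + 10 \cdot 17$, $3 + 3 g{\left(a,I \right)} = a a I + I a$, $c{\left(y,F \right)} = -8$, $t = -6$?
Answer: $\frac{i \sqrt{1938}}{6} \approx 7.3371 i$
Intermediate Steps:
$g{\left(a,I \right)} = -1 + \frac{I a}{3} + \frac{I a^{2}}{3}$ ($g{\left(a,I \right)} = -1 + \frac{a a I + I a}{3} = -1 + \frac{a^{2} I + I a}{3} = -1 + \frac{I a^{2} + I a}{3} = -1 + \frac{I a + I a^{2}}{3} = -1 + \left(\frac{I a}{3} + \frac{I a^{2}}{3}\right) = -1 + \frac{I a}{3} + \frac{I a^{2}}{3}$)
$j = \frac{163}{6}$ ($j = \frac{-7 + 10 \cdot 17}{6} = \frac{-7 + 170}{6} = \frac{1}{6} \cdot 163 = \frac{163}{6} \approx 27.167$)
$\sqrt{j + g{\left(t,c{\left(-2,2 \right)} \right)}} = \sqrt{\frac{163}{6} + \left(-1 + \frac{1}{3} \left(-8\right) \left(-6\right) + \frac{1}{3} \left(-8\right) \left(-6\right)^{2}\right)} = \sqrt{\frac{163}{6} + \left(-1 + 16 + \frac{1}{3} \left(-8\right) 36\right)} = \sqrt{\frac{163}{6} - 81} = \sqrt{- \frac{323}{6}} = \frac{i \sqrt{1938}}{6}$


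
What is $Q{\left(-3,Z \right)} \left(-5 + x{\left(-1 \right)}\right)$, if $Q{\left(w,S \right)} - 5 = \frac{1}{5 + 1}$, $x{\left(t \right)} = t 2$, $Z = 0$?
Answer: $- \frac{217}{6} \approx -36.167$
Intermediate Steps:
$x{\left(t \right)} = 2 t$
$Q{\left(w,S \right)} = \frac{31}{6}$ ($Q{\left(w,S \right)} = 5 + \frac{1}{5 + 1} = 5 + \frac{1}{6} = \frac{31}{6}$)
$Q{\left(-3,Z \right)} \left(-5 + x{\left(-1 \right)}\right) = \frac{31 \left(-5 + 2 \left(-1\right)\right)}{6} = \frac{31 \left(-5 - 2\right)}{6} = \frac{31}{6} \left(-7\right) = - \frac{217}{6}$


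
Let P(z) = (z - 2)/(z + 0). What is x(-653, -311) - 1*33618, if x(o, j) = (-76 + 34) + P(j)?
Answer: -10467947/311 ≈ -33659.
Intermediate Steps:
P(z) = (-2 + z)/z
x(o, j) = -42 + (-2 + j)/j (x(o, j) = (-76 + 34) + (-2 + j)/j = -42 + (-2 + j)/j)
x(-653, -311) - 1*33618 = (-41 - 2/(-311)) - 1*33618 = (-41 - 2*(-1/311)) - 33618 = (-41 + 2/311) - 33618 = -12749/311 - 33618 = -10467947/311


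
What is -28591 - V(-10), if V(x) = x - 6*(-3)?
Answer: -28599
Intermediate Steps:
V(x) = 18 + x (V(x) = x + 18 = 18 + x)
-28591 - V(-10) = -28591 - (18 - 10) = -28591 - 1*8 = -28591 - 8 = -28599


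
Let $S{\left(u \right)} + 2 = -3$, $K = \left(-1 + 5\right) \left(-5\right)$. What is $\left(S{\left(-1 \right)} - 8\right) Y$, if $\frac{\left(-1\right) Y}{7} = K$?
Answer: $-1820$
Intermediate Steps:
$K = -20$ ($K = 4 \left(-5\right) = -20$)
$S{\left(u \right)} = -5$ ($S{\left(u \right)} = -2 - 3 = -5$)
$Y = 140$ ($Y = \left(-7\right) \left(-20\right) = 140$)
$\left(S{\left(-1 \right)} - 8\right) Y = \left(-5 - 8\right) 140 = \left(-13\right) 140 = -1820$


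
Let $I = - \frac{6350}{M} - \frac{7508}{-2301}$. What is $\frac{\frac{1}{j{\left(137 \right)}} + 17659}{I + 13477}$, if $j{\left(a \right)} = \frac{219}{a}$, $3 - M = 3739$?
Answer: $\frac{5541123654248}{4230283457215} \approx 1.3099$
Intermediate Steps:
$M = -3736$ ($M = 3 - 3739 = -3736$)
$I = \frac{21330619}{4298268}$ ($I = - \frac{6350}{-3736} - \frac{7508}{-2301} = \left(-6350\right) \left(- \frac{1}{3736}\right) - - \frac{7508}{2301} = \frac{3175}{1868} + \frac{7508}{2301} = \frac{21330619}{4298268} \approx 4.9626$)
$\frac{\frac{1}{j{\left(137 \right)}} + 17659}{I + 13477} = \frac{\frac{1}{219 \cdot \frac{1}{137}} + 17659}{\frac{21330619}{4298268} + 13477} = \frac{\frac{1}{219 \cdot \frac{1}{137}} + 17659}{\frac{57949088455}{4298268}} = \left(\frac{1}{\frac{219}{137}} + 17659\right) \frac{4298268}{57949088455} = \left(\frac{137}{219} + 17659\right) \frac{4298268}{57949088455} = \frac{3867458}{219} \cdot \frac{4298268}{57949088455} = \frac{5541123654248}{4230283457215}$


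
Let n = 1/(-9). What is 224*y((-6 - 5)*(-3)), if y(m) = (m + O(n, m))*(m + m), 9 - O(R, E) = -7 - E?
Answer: 1212288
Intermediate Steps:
n = -1/9 ≈ -0.11111
O(R, E) = 16 + E (O(R, E) = 9 - (-7 - E) = 9 + (7 + E) = 16 + E)
y(m) = 2*m*(16 + 2*m) (y(m) = (m + (16 + m))*(m + m) = (16 + 2*m)*(2*m) = 2*m*(16 + 2*m))
224*y((-6 - 5)*(-3)) = 224*(4*((-6 - 5)*(-3))*(8 + (-6 - 5)*(-3))) = 224*(4*(-11*(-3))*(8 - 11*(-3))) = 224*(4*33*(8 + 33)) = 224*(4*33*41) = 224*5412 = 1212288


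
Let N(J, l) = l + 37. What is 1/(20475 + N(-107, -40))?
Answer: 1/20472 ≈ 4.8847e-5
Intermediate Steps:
N(J, l) = 37 + l
1/(20475 + N(-107, -40)) = 1/(20475 + (37 - 40)) = 1/(20475 - 3) = 1/20472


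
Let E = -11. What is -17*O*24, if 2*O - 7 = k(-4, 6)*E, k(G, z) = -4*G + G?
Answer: 25500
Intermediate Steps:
k(G, z) = -3*G
O = -125/2 (O = 7/2 + (-3*(-4)*(-11))/2 = 7/2 + (12*(-11))/2 = 7/2 + (1/2)*(-132) = 7/2 - 66 = -125/2 ≈ -62.500)
-17*O*24 = -17*(-125/2)*24 = (2125/2)*24 = 25500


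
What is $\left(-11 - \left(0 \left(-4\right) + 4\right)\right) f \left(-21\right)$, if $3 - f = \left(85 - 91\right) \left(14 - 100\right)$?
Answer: $-161595$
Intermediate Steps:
$f = -513$ ($f = 3 - \left(85 - 91\right) \left(14 - 100\right) = 3 - \left(85 - 91\right) \left(-86\right) = 3 - \left(-6\right) \left(-86\right) = 3 - 516 = -513$)
$\left(-11 - \left(0 \left(-4\right) + 4\right)\right) f \left(-21\right) = \left(-11 - \left(0 \left(-4\right) + 4\right)\right) \left(-513\right) \left(-21\right) = \left(-11 - \left(0 + 4\right)\right) \left(-513\right) \left(-21\right) = \left(-11 - 4\right) \left(-513\right) \left(-21\right) = \left(-15\right) \left(-513\right) \left(-21\right) = 7695 \left(-21\right) = -161595$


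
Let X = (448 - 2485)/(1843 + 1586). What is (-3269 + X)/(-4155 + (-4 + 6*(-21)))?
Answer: 3737146/4897755 ≈ 0.76303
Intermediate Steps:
X = -679/1143 (X = -2037/3429 = -2037*1/3429 = -679/1143 ≈ -0.59405)
(-3269 + X)/(-4155 + (-4 + 6*(-21))) = (-3269 - 679/1143)/(-4155 + (-4 + 6*(-21))) = -3737146/(1143*(-4155 + (-4 - 126))) = -3737146/(1143*(-4155 - 130)) = -3737146/1143/(-4285) = -3737146/1143*(-1/4285) = 3737146/4897755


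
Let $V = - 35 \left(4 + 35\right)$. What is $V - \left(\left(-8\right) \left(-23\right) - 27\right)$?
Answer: $-1522$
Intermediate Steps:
$V = -1365$ ($V = \left(-35\right) 39 = -1365$)
$V - \left(\left(-8\right) \left(-23\right) - 27\right) = -1365 - \left(\left(-8\right) \left(-23\right) - 27\right) = -1365 - \left(184 - 27\right) = -1365 - 157 = -1522$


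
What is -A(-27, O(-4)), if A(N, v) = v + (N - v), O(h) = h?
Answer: 27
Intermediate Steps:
A(N, v) = N
-A(-27, O(-4)) = -1*(-27) = 27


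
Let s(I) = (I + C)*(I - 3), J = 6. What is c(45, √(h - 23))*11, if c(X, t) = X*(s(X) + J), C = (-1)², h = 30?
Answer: 959310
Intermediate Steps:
C = 1
s(I) = (1 + I)*(-3 + I) (s(I) = (I + 1)*(I - 3) = (1 + I)*(-3 + I))
c(X, t) = X*(3 + X² - 2*X) (c(X, t) = X*((-3 + X² - 2*X) + 6) = X*(3 + X² - 2*X))
c(45, √(h - 23))*11 = (45*(3 + 45² - 2*45))*11 = (45*(3 + 2025 - 90))*11 = (45*1938)*11 = 87210*11 = 959310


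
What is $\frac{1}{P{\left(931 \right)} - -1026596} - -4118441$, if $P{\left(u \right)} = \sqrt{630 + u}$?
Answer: $\frac{4340422275019750451}{1053899345655} - \frac{\sqrt{1561}}{1053899345655} \approx 4.1184 \cdot 10^{6}$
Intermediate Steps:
$\frac{1}{P{\left(931 \right)} - -1026596} - -4118441 = \frac{1}{\sqrt{630 + 931} - -1026596} - -4118441 = \frac{1}{\sqrt{1561} + 1026596} + 4118441 = \frac{1}{1026596 + \sqrt{1561}} + 4118441 = 4118441 + \frac{1}{1026596 + \sqrt{1561}}$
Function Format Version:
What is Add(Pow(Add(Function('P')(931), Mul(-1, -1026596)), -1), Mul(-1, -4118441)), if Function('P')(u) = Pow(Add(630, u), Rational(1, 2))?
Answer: Add(Rational(4340422275019750451, 1053899345655), Mul(Rational(-1, 1053899345655), Pow(1561, Rational(1, 2)))) ≈ 4.1184e+6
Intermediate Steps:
Add(Pow(Add(Function('P')(931), Mul(-1, -1026596)), -1), Mul(-1, -4118441)) = Add(Pow(Add(Pow(Add(630, 931), Rational(1, 2)), Mul(-1, -1026596)), -1), Mul(-1, -4118441)) = Add(Pow(Add(Pow(1561, Rational(1, 2)), 1026596), -1), 4118441) = Add(Pow(Add(1026596, Pow(1561, Rational(1, 2))), -1), 4118441) = Add(4118441, Pow(Add(1026596, Pow(1561, Rational(1, 2))), -1))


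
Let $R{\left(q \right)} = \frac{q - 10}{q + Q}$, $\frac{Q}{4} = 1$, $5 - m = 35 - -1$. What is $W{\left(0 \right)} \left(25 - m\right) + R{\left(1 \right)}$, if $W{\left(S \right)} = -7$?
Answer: $- \frac{1969}{5} \approx -393.8$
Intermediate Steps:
$m = -31$ ($m = 5 - \left(35 - -1\right) = 5 - \left(35 + 1\right) = 5 - 36 = -31$)
$Q = 4$ ($Q = 4 \cdot 1 = 4$)
$R{\left(q \right)} = \frac{-10 + q}{4 + q}$ ($R{\left(q \right)} = \frac{q - 10}{q + 4} = \frac{-10 + q}{4 + q}$)
$W{\left(0 \right)} \left(25 - m\right) + R{\left(1 \right)} = - 7 \left(25 - -31\right) + \frac{-10 + 1}{4 + 1} = - 7 \left(25 + 31\right) + \frac{1}{5} \left(-9\right) = \left(-7\right) 56 + \frac{1}{5} \left(-9\right) = -392 - \frac{9}{5} = - \frac{1969}{5}$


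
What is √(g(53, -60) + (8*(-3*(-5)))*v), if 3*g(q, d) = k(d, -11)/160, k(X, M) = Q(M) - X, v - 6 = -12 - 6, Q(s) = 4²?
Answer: I*√5183430/60 ≈ 37.945*I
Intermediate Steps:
Q(s) = 16
v = -12 (v = 6 + (-12 - 6) = 6 - 18 = -12)
k(X, M) = 16 - X
g(q, d) = 1/30 - d/480 (g(q, d) = ((16 - d)/160)/3 = ((16 - d)*(1/160))/3 = (⅒ - d/160)/3 = 1/30 - d/480)
√(g(53, -60) + (8*(-3*(-5)))*v) = √((1/30 - 1/480*(-60)) + (8*(-3*(-5)))*(-12)) = √((1/30 + ⅛) + (8*15)*(-12)) = √(19/120 + 120*(-12)) = √(19/120 - 1440) = √(-172781/120) = I*√5183430/60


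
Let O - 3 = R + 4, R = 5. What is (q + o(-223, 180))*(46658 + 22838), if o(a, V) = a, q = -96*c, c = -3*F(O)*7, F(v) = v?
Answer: 1665749624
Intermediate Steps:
O = 12 (O = 3 + (5 + 4) = 3 + 9 = 12)
c = -252 (c = -3*12*7 = -36*7 = -252)
q = 24192 (q = -96*(-252) = 24192)
(q + o(-223, 180))*(46658 + 22838) = (24192 - 223)*(46658 + 22838) = 23969*69496 = 1665749624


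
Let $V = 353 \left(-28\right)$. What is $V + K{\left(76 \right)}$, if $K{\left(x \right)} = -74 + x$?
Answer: $-9882$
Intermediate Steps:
$V = -9884$
$V + K{\left(76 \right)} = -9884 + \left(-74 + 76\right) = -9884 + 2 = -9882$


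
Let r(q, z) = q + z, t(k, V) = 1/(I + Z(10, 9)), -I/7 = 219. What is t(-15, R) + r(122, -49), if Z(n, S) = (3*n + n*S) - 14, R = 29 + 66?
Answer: 104170/1427 ≈ 72.999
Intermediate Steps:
R = 95
Z(n, S) = -14 + 3*n + S*n (Z(n, S) = (3*n + S*n) - 14 = -14 + 3*n + S*n)
I = -1533 (I = -7*219 = -1533)
t(k, V) = -1/1427 (t(k, V) = 1/(-1533 + (-14 + 3*10 + 9*10)) = 1/(-1533 + (-14 + 30 + 90)) = 1/(-1533 + 106) = 1/(-1427) = -1/1427)
t(-15, R) + r(122, -49) = -1/1427 + (122 - 49) = -1/1427 + 73 = 104170/1427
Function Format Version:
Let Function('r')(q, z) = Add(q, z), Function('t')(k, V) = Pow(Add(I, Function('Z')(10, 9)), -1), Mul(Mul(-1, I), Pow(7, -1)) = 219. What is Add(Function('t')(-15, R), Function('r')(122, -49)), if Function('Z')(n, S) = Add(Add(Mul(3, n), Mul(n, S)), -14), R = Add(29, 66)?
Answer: Rational(104170, 1427) ≈ 72.999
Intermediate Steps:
R = 95
Function('Z')(n, S) = Add(-14, Mul(3, n), Mul(S, n)) (Function('Z')(n, S) = Add(Add(Mul(3, n), Mul(S, n)), -14) = Add(-14, Mul(3, n), Mul(S, n)))
I = -1533 (I = Mul(-7, 219) = -1533)
Function('t')(k, V) = Rational(-1, 1427) (Function('t')(k, V) = Pow(Add(-1533, Add(-14, Mul(3, 10), Mul(9, 10))), -1) = Pow(Add(-1533, Add(-14, 30, 90)), -1) = Pow(Add(-1533, 106), -1) = Pow(-1427, -1) = Rational(-1, 1427))
Add(Function('t')(-15, R), Function('r')(122, -49)) = Add(Rational(-1, 1427), Add(122, -49)) = Add(Rational(-1, 1427), 73) = Rational(104170, 1427)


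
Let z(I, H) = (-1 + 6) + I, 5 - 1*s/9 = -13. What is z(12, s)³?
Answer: 4913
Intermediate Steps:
s = 162 (s = 45 - 9*(-13) = 45 + 117 = 162)
z(I, H) = 5 + I
z(12, s)³ = (5 + 12)³ = 17³ = 4913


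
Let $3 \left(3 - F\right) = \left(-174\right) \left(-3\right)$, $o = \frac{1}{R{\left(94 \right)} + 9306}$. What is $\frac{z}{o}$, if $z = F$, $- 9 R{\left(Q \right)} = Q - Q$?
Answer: $-1591326$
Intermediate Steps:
$R{\left(Q \right)} = 0$ ($R{\left(Q \right)} = - \frac{Q - Q}{9} = \left(- \frac{1}{9}\right) 0 = 0$)
$o = \frac{1}{9306}$ ($o = \frac{1}{0 + 9306} = \frac{1}{9306} \approx 0.00010746$)
$F = -171$ ($F = 3 - \frac{\left(-174\right) \left(-3\right)}{3} = 3 - 174 = -171$)
$z = -171$
$\frac{z}{o} = - 171 \frac{1}{\frac{1}{9306}} = \left(-171\right) 9306 = -1591326$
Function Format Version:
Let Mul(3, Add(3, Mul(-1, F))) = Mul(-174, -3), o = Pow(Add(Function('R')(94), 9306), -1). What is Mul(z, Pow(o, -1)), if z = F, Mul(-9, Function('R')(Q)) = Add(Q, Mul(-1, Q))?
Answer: -1591326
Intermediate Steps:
Function('R')(Q) = 0 (Function('R')(Q) = Mul(Rational(-1, 9), Add(Q, Mul(-1, Q))) = Mul(Rational(-1, 9), 0) = 0)
o = Rational(1, 9306) (o = Pow(Add(0, 9306), -1) = Pow(9306, -1) = Rational(1, 9306) ≈ 0.00010746)
F = -171 (F = Add(3, Mul(Rational(-1, 3), Mul(-174, -3))) = Add(3, Mul(Rational(-1, 3), 522)) = Add(3, -174) = -171)
z = -171
Mul(z, Pow(o, -1)) = Mul(-171, Pow(Rational(1, 9306), -1)) = Mul(-171, 9306) = -1591326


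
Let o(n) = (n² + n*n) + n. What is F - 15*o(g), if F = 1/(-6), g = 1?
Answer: -271/6 ≈ -45.167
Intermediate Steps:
o(n) = n + 2*n² (o(n) = (n² + n²) + n = 2*n² + n = n + 2*n²)
F = -⅙ ≈ -0.16667
F - 15*o(g) = -⅙ - 15*(1 + 2*1) = -⅙ - 15*(1 + 2) = -⅙ - 15*3 = -⅙ - 45 = -271/6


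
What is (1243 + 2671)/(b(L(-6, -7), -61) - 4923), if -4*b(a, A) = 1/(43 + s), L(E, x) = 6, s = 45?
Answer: -1377728/1732897 ≈ -0.79504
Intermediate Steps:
b(a, A) = -1/352 (b(a, A) = -1/(4*(43 + 45)) = -¼/88 = -¼*1/88 = -1/352)
(1243 + 2671)/(b(L(-6, -7), -61) - 4923) = (1243 + 2671)/(-1/352 - 4923) = 3914/(-1732897/352) = 3914*(-352/1732897) = -1377728/1732897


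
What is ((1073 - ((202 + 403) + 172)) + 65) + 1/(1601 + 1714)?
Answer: 1196716/3315 ≈ 361.00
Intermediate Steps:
((1073 - ((202 + 403) + 172)) + 65) + 1/(1601 + 1714) = ((1073 - (605 + 172)) + 65) + 1/3315 = ((1073 - 1*777) + 65) + 1/3315 = ((1073 - 777) + 65) + 1/3315 = (296 + 65) + 1/3315 = 361 + 1/3315 = 1196716/3315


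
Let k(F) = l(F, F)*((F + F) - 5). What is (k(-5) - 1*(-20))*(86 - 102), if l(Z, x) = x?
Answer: -1520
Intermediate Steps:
k(F) = F*(-5 + 2*F) (k(F) = F*((F + F) - 5) = F*(2*F - 5) = F*(-5 + 2*F))
(k(-5) - 1*(-20))*(86 - 102) = (-5*(-5 + 2*(-5)) - 1*(-20))*(86 - 102) = (-5*(-5 - 10) + 20)*(-16) = (-5*(-15) + 20)*(-16) = (75 + 20)*(-16) = 95*(-16) = -1520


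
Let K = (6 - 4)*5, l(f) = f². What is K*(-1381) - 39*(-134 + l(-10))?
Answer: -12484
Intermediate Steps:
K = 10 (K = 2*5 = 10)
K*(-1381) - 39*(-134 + l(-10)) = 10*(-1381) - 39*(-134 + (-10)²) = -13810 - 39*(-134 + 100) = -13810 - 39*(-34) = -13810 + 1326 = -12484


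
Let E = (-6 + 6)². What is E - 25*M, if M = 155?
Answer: -3875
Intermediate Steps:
E = 0 (E = 0² = 0)
E - 25*M = 0 - 25*155 = 0 - 3875 = -3875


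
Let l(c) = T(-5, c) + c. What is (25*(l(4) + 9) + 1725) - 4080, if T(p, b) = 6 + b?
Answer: -1780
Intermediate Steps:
l(c) = 6 + 2*c (l(c) = (6 + c) + c = 6 + 2*c)
(25*(l(4) + 9) + 1725) - 4080 = (25*((6 + 2*4) + 9) + 1725) - 4080 = (25*((6 + 8) + 9) + 1725) - 4080 = (25*(14 + 9) + 1725) - 4080 = (25*23 + 1725) - 4080 = (575 + 1725) - 4080 = 2300 - 4080 = -1780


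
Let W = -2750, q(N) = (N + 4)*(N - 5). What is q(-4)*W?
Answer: 0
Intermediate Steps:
q(N) = (-5 + N)*(4 + N) (q(N) = (4 + N)*(-5 + N) = (-5 + N)*(4 + N))
q(-4)*W = (-20 + (-4)² - 1*(-4))*(-2750) = (-20 + 16 + 4)*(-2750) = 0*(-2750) = 0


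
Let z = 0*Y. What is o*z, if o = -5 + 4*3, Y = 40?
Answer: 0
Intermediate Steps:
o = 7 (o = -5 + 12 = 7)
z = 0 (z = 0*40 = 0)
o*z = 7*0 = 0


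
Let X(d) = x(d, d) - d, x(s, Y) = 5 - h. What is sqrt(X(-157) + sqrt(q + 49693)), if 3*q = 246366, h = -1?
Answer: sqrt(163 + sqrt(131815)) ≈ 22.936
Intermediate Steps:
x(s, Y) = 6 (x(s, Y) = 5 - 1*(-1) = 5 + 1 = 6)
q = 82122 (q = (1/3)*246366 = 82122)
X(d) = 6 - d
sqrt(X(-157) + sqrt(q + 49693)) = sqrt((6 - 1*(-157)) + sqrt(82122 + 49693)) = sqrt((6 + 157) + sqrt(131815)) = sqrt(163 + sqrt(131815))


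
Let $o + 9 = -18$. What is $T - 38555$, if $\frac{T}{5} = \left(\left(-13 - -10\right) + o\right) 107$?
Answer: $-54605$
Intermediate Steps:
$o = -27$ ($o = -9 - 18 = -27$)
$T = -16050$ ($T = 5 \left(\left(-13 - -10\right) - 27\right) 107 = 5 \left(\left(-13 + 10\right) - 27\right) 107 = 5 \left(-3 - 27\right) 107 = 5 \left(\left(-30\right) 107\right) = 5 \left(-3210\right) = -16050$)
$T - 38555 = -16050 - 38555 = -54605$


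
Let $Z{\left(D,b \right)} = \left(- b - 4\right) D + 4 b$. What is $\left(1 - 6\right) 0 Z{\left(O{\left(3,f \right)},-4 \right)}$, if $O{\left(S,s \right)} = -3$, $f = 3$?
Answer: $0$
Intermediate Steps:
$Z{\left(D,b \right)} = 4 b + D \left(-4 - b\right)$ ($Z{\left(D,b \right)} = \left(-4 - b\right) D + 4 b = D \left(-4 - b\right) + 4 b = 4 b + D \left(-4 - b\right)$)
$\left(1 - 6\right) 0 Z{\left(O{\left(3,f \right)},-4 \right)} = \left(1 - 6\right) 0 \left(\left(-4\right) \left(-3\right) + 4 \left(-4\right) - \left(-3\right) \left(-4\right)\right) = \left(1 - 6\right) 0 \left(12 - 16 - 12\right) = \left(-5\right) 0 \left(-16\right) = 0 \left(-16\right) = 0$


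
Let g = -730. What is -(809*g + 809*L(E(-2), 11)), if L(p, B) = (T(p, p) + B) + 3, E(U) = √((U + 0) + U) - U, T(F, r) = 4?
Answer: 576008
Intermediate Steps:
E(U) = -U + √2*√U (E(U) = √(U + U) - U = √(2*U) - U = √2*√U - U = -U + √2*√U)
L(p, B) = 7 + B (L(p, B) = (4 + B) + 3 = 7 + B)
-(809*g + 809*L(E(-2), 11)) = -809/(1/((7 + 11) - 730)) = -809/(1/(18 - 730)) = -809/(1/(-712)) = -809/(-1/712) = -809*(-712) = 576008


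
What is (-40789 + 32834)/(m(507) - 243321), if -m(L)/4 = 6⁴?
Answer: 1591/49701 ≈ 0.032011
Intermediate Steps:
m(L) = -5184 (m(L) = -4*6⁴ = -4*1296 = -5184)
(-40789 + 32834)/(m(507) - 243321) = (-40789 + 32834)/(-5184 - 243321) = -7955/(-248505) = -7955*(-1/248505) = 1591/49701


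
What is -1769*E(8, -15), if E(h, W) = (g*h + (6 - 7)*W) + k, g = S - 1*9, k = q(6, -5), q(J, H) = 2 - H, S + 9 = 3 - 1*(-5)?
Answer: 102602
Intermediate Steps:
S = -1 (S = -9 + (3 - 1*(-5)) = -9 + (3 + 5) = -9 + 8 = -1)
k = 7 (k = 2 - 1*(-5) = 2 + 5 = 7)
g = -10 (g = -1 - 1*9 = -1 - 9 = -10)
E(h, W) = 7 - W - 10*h (E(h, W) = (-10*h + (6 - 7)*W) + 7 = (-10*h - W) + 7 = (-W - 10*h) + 7 = 7 - W - 10*h)
-1769*E(8, -15) = -1769*(7 - 1*(-15) - 10*8) = -1769*(7 + 15 - 80) = -1769*(-58) = 102602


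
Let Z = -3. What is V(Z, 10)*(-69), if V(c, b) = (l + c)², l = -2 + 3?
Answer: -276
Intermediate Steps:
l = 1
V(c, b) = (1 + c)²
V(Z, 10)*(-69) = (1 - 3)²*(-69) = (-2)²*(-69) = 4*(-69) = -276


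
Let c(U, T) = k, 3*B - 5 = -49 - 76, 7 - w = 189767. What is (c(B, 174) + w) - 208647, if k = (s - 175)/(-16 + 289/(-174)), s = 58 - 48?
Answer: -1224276001/3073 ≈ -3.9840e+5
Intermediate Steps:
w = -189760 (w = 7 - 1*189767 = 7 - 189767 = -189760)
s = 10
B = -40 (B = 5/3 + (-49 - 76)/3 = 5/3 + (⅓)*(-125) = 5/3 - 125/3 = -40)
k = 28710/3073 (k = (10 - 175)/(-16 + 289/(-174)) = -165/(-16 + 289*(-1/174)) = -165/(-16 - 289/174) = -165/(-3073/174) = -165*(-174/3073) = 28710/3073 ≈ 9.3427)
c(U, T) = 28710/3073
(c(B, 174) + w) - 208647 = (28710/3073 - 189760) - 208647 = -583103770/3073 - 208647 = -1224276001/3073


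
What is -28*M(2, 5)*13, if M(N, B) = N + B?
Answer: -2548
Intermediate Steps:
M(N, B) = B + N
-28*M(2, 5)*13 = -28*(5 + 2)*13 = -28*7*13 = -196*13 = -2548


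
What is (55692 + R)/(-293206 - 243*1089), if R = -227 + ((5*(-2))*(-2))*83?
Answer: -57125/557833 ≈ -0.10241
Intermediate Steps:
R = 1433 (R = -227 - 10*(-2)*83 = -227 + 20*83 = -227 + 1660 = 1433)
(55692 + R)/(-293206 - 243*1089) = (55692 + 1433)/(-293206 - 243*1089) = 57125/(-293206 - 264627) = 57125/(-557833) = 57125*(-1/557833) = -57125/557833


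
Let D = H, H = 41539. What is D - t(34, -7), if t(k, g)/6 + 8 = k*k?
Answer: 34651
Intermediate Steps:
t(k, g) = -48 + 6*k² (t(k, g) = -48 + 6*(k*k) = -48 + 6*k²)
D = 41539
D - t(34, -7) = 41539 - (-48 + 6*34²) = 41539 - (-48 + 6*1156) = 41539 - (-48 + 6936) = 41539 - 1*6888 = 41539 - 6888 = 34651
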